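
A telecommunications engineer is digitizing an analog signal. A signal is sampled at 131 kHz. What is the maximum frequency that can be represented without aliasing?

The maximum frequency that can be represented without aliasing
is the Nyquist frequency: f_max = f_s / 2 = 131 kHz / 2 = 131/2 kHz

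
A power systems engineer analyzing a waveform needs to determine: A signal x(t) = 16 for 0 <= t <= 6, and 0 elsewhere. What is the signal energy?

Energy = integral of |x(t)|^2 dt over the signal duration
= 16^2 * 6 = 256 * 6 = 1536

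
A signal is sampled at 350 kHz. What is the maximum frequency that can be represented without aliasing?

The maximum frequency that can be represented without aliasing
is the Nyquist frequency: f_max = f_s / 2 = 350 kHz / 2 = 175 kHz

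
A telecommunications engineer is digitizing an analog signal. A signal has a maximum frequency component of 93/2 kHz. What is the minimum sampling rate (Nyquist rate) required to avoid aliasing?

By the Nyquist-Shannon sampling theorem,
the minimum sampling rate (Nyquist rate) must be at least 2 * f_max.
Nyquist rate = 2 * 93/2 kHz = 93 kHz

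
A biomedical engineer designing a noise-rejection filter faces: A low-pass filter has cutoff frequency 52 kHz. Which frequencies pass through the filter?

A low-pass filter passes all frequencies below the cutoff frequency 52 kHz and attenuates higher frequencies.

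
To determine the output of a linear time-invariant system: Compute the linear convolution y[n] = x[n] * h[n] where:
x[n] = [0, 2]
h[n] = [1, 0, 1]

y[n] = sum_k x[k]*h[n-k]. Output length = len(x) + len(h) - 1 = 2 + 3 - 1 = 4.
y[0] = 0*1 = 0
y[1] = 2*1 + 0*0 = 2
y[2] = 2*0 + 0*1 = 0
y[3] = 2*1 = 2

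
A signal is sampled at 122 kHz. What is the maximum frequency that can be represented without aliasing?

The maximum frequency that can be represented without aliasing
is the Nyquist frequency: f_max = f_s / 2 = 122 kHz / 2 = 61 kHz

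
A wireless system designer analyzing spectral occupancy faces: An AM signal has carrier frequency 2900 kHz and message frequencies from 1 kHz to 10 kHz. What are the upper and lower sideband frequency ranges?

Upper sideband (USB) = fc + [fm_low, fm_high] = 2900 + [1, 10] = [2901, 2910] kHz
Lower sideband (LSB) = fc - [fm_high, fm_low] = 2900 - [10, 1] = [2890, 2899] kHz
Total occupied spectrum: 2890 kHz to 2910 kHz (plus carrier at 2900 kHz)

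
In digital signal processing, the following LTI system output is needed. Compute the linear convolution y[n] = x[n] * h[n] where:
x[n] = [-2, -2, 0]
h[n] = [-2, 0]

y[n] = sum_k x[k]*h[n-k]. Output length = len(x) + len(h) - 1 = 3 + 2 - 1 = 4.
y[0] = -2*-2 = 4
y[1] = -2*-2 + -2*0 = 4
y[2] = 0*-2 + -2*0 = 0
y[3] = 0*0 = 0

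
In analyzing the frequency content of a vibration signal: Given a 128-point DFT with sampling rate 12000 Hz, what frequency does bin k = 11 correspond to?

The frequency of DFT bin k is: f_k = k * f_s / N
f_11 = 11 * 12000 / 128 = 4125/4 Hz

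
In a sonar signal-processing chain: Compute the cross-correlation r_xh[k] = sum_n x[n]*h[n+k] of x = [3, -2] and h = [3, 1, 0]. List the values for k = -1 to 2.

Both sequences indexed from 0 and zero outside their support.
Lags with overlap: k = -1 to 2.
  r_xh[-1] = x[1]*h[0] = -6
  r_xh[0] = x[0]*h[0] + x[1]*h[1] = 7
  r_xh[1] = x[0]*h[1] + x[1]*h[2] = 3
  r_xh[2] = x[0]*h[2] = 0
r_xh = [-6, 7, 3, 0] (for k = -1, ..., 2)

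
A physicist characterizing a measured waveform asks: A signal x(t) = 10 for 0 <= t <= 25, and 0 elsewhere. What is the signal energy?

Energy = integral of |x(t)|^2 dt over the signal duration
= 10^2 * 25 = 100 * 25 = 2500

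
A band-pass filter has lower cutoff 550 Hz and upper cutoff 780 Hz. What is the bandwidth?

Bandwidth = f_high - f_low
= 780 Hz - 550 Hz = 230 Hz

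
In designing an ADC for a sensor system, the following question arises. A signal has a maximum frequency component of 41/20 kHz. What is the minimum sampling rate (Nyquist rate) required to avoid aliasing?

By the Nyquist-Shannon sampling theorem,
the minimum sampling rate (Nyquist rate) must be at least 2 * f_max.
Nyquist rate = 2 * 41/20 kHz = 41/10 kHz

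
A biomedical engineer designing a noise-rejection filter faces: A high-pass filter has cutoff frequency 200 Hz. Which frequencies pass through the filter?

A high-pass filter passes all frequencies above the cutoff frequency 200 Hz and attenuates lower frequencies.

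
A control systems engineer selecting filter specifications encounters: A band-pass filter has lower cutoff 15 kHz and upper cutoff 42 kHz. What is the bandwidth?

Bandwidth = f_high - f_low
= 42 kHz - 15 kHz = 27 kHz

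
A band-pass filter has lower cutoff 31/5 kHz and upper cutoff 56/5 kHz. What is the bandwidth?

Bandwidth = f_high - f_low
= 56/5 kHz - 31/5 kHz = 5 kHz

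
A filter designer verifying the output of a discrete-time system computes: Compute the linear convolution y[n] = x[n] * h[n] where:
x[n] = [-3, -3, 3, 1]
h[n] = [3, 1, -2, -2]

y[n] = sum_k x[k]*h[n-k]. Output length = len(x) + len(h) - 1 = 4 + 4 - 1 = 7.
y[0] = -3*3 = -9
y[1] = -3*3 + -3*1 = -12
y[2] = 3*3 + -3*1 + -3*-2 = 12
y[3] = 1*3 + 3*1 + -3*-2 + -3*-2 = 18
y[4] = 1*1 + 3*-2 + -3*-2 = 1
y[5] = 1*-2 + 3*-2 = -8
y[6] = 1*-2 = -2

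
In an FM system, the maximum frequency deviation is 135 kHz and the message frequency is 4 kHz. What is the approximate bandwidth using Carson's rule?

Carson's rule: BW = 2*(delta_f + f_m)
= 2*(135 + 4) kHz = 278 kHz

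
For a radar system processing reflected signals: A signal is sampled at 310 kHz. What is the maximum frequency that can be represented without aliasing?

The maximum frequency that can be represented without aliasing
is the Nyquist frequency: f_max = f_s / 2 = 310 kHz / 2 = 155 kHz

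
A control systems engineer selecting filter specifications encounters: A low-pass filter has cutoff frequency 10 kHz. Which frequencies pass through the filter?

A low-pass filter passes all frequencies below the cutoff frequency 10 kHz and attenuates higher frequencies.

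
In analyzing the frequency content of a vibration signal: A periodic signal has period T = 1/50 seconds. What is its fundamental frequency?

The fundamental frequency is the reciprocal of the period.
f = 1/T = 1/(1/50) = 50 Hz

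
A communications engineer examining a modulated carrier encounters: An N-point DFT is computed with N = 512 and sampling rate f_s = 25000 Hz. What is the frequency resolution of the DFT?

DFT frequency resolution = f_s / N
= 25000 / 512 = 3125/64 Hz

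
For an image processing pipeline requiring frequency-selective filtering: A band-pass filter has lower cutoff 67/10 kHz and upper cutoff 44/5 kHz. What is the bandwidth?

Bandwidth = f_high - f_low
= 44/5 kHz - 67/10 kHz = 21/10 kHz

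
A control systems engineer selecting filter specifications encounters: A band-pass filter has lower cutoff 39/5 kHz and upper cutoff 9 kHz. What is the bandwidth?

Bandwidth = f_high - f_low
= 9 kHz - 39/5 kHz = 6/5 kHz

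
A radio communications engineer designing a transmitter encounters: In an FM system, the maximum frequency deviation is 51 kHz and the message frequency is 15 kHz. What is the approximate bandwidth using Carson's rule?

Carson's rule: BW = 2*(delta_f + f_m)
= 2*(51 + 15) kHz = 132 kHz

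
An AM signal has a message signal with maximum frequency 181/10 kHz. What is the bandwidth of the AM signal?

In AM (double-sideband), the bandwidth is twice the message frequency.
BW = 2 * f_m = 2 * 181/10 kHz = 181/5 kHz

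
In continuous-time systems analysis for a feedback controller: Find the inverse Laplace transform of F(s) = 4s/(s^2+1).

Standard pair: s/(s^2+w^2) <-> cos(wt)*u(t)
With k=4, w=1: f(t) = 4*cos(t)*u(t)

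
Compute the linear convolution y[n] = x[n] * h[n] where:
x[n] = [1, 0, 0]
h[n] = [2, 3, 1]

y[n] = sum_k x[k]*h[n-k]. Output length = len(x) + len(h) - 1 = 3 + 3 - 1 = 5.
y[0] = 1*2 = 2
y[1] = 0*2 + 1*3 = 3
y[2] = 0*2 + 0*3 + 1*1 = 1
y[3] = 0*3 + 0*1 = 0
y[4] = 0*1 = 0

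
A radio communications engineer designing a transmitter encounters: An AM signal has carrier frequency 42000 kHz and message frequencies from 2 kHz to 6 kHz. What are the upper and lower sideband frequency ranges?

Upper sideband (USB) = fc + [fm_low, fm_high] = 42000 + [2, 6] = [42002, 42006] kHz
Lower sideband (LSB) = fc - [fm_high, fm_low] = 42000 - [6, 2] = [41994, 41998] kHz
Total occupied spectrum: 41994 kHz to 42006 kHz (plus carrier at 42000 kHz)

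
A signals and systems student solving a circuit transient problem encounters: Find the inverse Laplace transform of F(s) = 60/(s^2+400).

Standard pair: w/(s^2+w^2) <-> sin(wt)*u(t)
Recognize w^2 = 400, so w = 20; numerator 60 = 3*20.
f(t) = 3*sin(20t)*u(t)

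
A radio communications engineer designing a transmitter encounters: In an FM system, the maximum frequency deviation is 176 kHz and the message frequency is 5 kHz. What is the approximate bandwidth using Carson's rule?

Carson's rule: BW = 2*(delta_f + f_m)
= 2*(176 + 5) kHz = 362 kHz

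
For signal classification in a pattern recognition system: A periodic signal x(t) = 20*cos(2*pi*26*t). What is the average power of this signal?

Average power of A*cos(wt) is A^2/2.
P = 20^2 / 2 = 400/2 = 200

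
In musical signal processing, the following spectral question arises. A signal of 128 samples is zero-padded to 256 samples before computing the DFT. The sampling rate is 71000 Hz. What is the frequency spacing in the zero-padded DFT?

Original DFT: N = 128, resolution = f_s/N = 71000/128 = 8875/16 Hz
Zero-padded DFT: N = 256, resolution = f_s/N = 71000/256 = 8875/32 Hz
Zero-padding interpolates the spectrum (finer frequency grid)
but does NOT improve the true spectral resolution (ability to resolve close frequencies).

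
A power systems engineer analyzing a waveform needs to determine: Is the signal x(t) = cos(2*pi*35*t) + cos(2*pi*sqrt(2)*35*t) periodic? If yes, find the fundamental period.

f1 = 35 Hz, f2 = 35*sqrt(2) Hz
Ratio f2/f1 = sqrt(2), which is irrational.
Since the frequency ratio is irrational, no common period exists.
The signal is not periodic.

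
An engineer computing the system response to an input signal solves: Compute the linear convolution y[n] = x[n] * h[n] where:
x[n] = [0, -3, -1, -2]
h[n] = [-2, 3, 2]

y[n] = sum_k x[k]*h[n-k]. Output length = len(x) + len(h) - 1 = 4 + 3 - 1 = 6.
y[0] = 0*-2 = 0
y[1] = -3*-2 + 0*3 = 6
y[2] = -1*-2 + -3*3 + 0*2 = -7
y[3] = -2*-2 + -1*3 + -3*2 = -5
y[4] = -2*3 + -1*2 = -8
y[5] = -2*2 = -4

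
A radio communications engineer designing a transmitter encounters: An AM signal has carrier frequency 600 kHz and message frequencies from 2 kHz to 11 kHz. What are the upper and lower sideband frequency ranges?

Upper sideband (USB) = fc + [fm_low, fm_high] = 600 + [2, 11] = [602, 611] kHz
Lower sideband (LSB) = fc - [fm_high, fm_low] = 600 - [11, 2] = [589, 598] kHz
Total occupied spectrum: 589 kHz to 611 kHz (plus carrier at 600 kHz)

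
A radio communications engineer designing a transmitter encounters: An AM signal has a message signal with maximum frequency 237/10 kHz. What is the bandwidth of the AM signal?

In AM (double-sideband), the bandwidth is twice the message frequency.
BW = 2 * f_m = 2 * 237/10 kHz = 237/5 kHz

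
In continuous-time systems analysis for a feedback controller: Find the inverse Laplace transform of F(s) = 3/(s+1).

Standard pair: k/(s+a) <-> k*e^(-at)*u(t)
With k=3, a=1: f(t) = 3*e^(-t)*u(t)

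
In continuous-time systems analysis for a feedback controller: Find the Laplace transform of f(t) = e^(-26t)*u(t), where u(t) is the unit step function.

Standard Laplace transform pair:
e^(-at)*u(t) <-> 1/(s+a)
With a = 26: L{e^(-26t)*u(t)} = 1/(s+26), ROC: Re(s) > -26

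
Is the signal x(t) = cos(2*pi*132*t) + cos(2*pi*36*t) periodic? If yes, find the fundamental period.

f1 = 132 Hz, f2 = 36 Hz
Period T1 = 1/132, T2 = 1/36
Ratio T1/T2 = 36/132, which is rational.
The signal is periodic with fundamental period T = 1/GCD(132,36) = 1/12 s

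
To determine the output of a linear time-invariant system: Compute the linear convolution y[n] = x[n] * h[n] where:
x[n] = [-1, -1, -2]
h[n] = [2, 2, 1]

y[n] = sum_k x[k]*h[n-k]. Output length = len(x) + len(h) - 1 = 3 + 3 - 1 = 5.
y[0] = -1*2 = -2
y[1] = -1*2 + -1*2 = -4
y[2] = -2*2 + -1*2 + -1*1 = -7
y[3] = -2*2 + -1*1 = -5
y[4] = -2*1 = -2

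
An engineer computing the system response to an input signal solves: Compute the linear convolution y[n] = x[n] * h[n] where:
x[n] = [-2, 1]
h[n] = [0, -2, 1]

y[n] = sum_k x[k]*h[n-k]. Output length = len(x) + len(h) - 1 = 2 + 3 - 1 = 4.
y[0] = -2*0 = 0
y[1] = 1*0 + -2*-2 = 4
y[2] = 1*-2 + -2*1 = -4
y[3] = 1*1 = 1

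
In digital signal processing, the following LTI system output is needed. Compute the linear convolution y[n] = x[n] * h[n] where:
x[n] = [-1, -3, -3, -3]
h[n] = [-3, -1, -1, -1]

y[n] = sum_k x[k]*h[n-k]. Output length = len(x) + len(h) - 1 = 4 + 4 - 1 = 7.
y[0] = -1*-3 = 3
y[1] = -3*-3 + -1*-1 = 10
y[2] = -3*-3 + -3*-1 + -1*-1 = 13
y[3] = -3*-3 + -3*-1 + -3*-1 + -1*-1 = 16
y[4] = -3*-1 + -3*-1 + -3*-1 = 9
y[5] = -3*-1 + -3*-1 = 6
y[6] = -3*-1 = 3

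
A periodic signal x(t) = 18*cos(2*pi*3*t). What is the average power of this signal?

Average power of A*cos(wt) is A^2/2.
P = 18^2 / 2 = 324/2 = 162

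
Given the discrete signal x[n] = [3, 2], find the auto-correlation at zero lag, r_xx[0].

The auto-correlation at zero lag r_xx[0] equals the signal energy.
r_xx[0] = sum of x[n]^2 = 3^2 + 2^2
= 9 + 4 = 13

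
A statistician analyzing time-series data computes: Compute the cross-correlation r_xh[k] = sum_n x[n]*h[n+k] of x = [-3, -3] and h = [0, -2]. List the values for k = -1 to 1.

Both sequences indexed from 0 and zero outside their support.
Lags with overlap: k = -1 to 1.
  r_xh[-1] = x[1]*h[0] = 0
  r_xh[0] = x[0]*h[0] + x[1]*h[1] = 6
  r_xh[1] = x[0]*h[1] = 6
r_xh = [0, 6, 6] (for k = -1, ..., 1)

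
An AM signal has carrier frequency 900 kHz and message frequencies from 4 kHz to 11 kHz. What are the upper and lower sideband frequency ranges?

Upper sideband (USB) = fc + [fm_low, fm_high] = 900 + [4, 11] = [904, 911] kHz
Lower sideband (LSB) = fc - [fm_high, fm_low] = 900 - [11, 4] = [889, 896] kHz
Total occupied spectrum: 889 kHz to 911 kHz (plus carrier at 900 kHz)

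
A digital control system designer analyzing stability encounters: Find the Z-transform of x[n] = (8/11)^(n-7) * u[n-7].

Time-shifting property: if X(z) = Z{x[n]}, then Z{x[n-d]} = z^(-d) * X(z)
X(z) = z/(z - 8/11) for x[n] = (8/11)^n * u[n]
Z{x[n-7]} = z^(-7) * z/(z - 8/11) = z^(-6)/(z - 8/11)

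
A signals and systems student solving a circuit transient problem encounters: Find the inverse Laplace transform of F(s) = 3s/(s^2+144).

Standard pair: s/(s^2+w^2) <-> cos(wt)*u(t)
With k=3, w=12: f(t) = 3*cos(12t)*u(t)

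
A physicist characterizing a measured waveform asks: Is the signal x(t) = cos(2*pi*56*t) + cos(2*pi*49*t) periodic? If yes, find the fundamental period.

f1 = 56 Hz, f2 = 49 Hz
Period T1 = 1/56, T2 = 1/49
Ratio T1/T2 = 49/56, which is rational.
The signal is periodic with fundamental period T = 1/GCD(56,49) = 1/7 s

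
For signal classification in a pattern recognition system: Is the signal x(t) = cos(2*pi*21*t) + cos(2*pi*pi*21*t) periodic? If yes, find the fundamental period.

f1 = 21 Hz, f2 = 21*pi Hz
Ratio f2/f1 = pi, which is irrational.
Since the frequency ratio is irrational, no common period exists.
The signal is not periodic.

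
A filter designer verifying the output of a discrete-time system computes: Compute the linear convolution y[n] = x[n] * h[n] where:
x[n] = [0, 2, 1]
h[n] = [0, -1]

y[n] = sum_k x[k]*h[n-k]. Output length = len(x) + len(h) - 1 = 3 + 2 - 1 = 4.
y[0] = 0*0 = 0
y[1] = 2*0 + 0*-1 = 0
y[2] = 1*0 + 2*-1 = -2
y[3] = 1*-1 = -1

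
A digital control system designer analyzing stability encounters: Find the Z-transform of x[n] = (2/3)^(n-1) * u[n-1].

Time-shifting property: if X(z) = Z{x[n]}, then Z{x[n-d]} = z^(-d) * X(z)
X(z) = z/(z - 2/3) for x[n] = (2/3)^n * u[n]
Z{x[n-1]} = z^(-1) * z/(z - 2/3) = 1/(z - 2/3)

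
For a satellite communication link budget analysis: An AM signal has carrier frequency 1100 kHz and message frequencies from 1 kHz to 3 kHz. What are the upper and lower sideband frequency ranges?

Upper sideband (USB) = fc + [fm_low, fm_high] = 1100 + [1, 3] = [1101, 1103] kHz
Lower sideband (LSB) = fc - [fm_high, fm_low] = 1100 - [3, 1] = [1097, 1099] kHz
Total occupied spectrum: 1097 kHz to 1103 kHz (plus carrier at 1100 kHz)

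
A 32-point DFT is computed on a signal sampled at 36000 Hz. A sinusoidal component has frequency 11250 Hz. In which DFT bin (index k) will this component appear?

DFT frequency resolution = f_s/N = 36000/32 = 1125 Hz
Bin index k = f_signal / resolution = 11250 / 1125 = 10
The signal frequency 11250 Hz falls in DFT bin k = 10.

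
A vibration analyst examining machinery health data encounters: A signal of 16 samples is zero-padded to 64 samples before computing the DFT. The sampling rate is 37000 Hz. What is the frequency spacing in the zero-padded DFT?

Original DFT: N = 16, resolution = f_s/N = 37000/16 = 4625/2 Hz
Zero-padded DFT: N = 64, resolution = f_s/N = 37000/64 = 4625/8 Hz
Zero-padding interpolates the spectrum (finer frequency grid)
but does NOT improve the true spectral resolution (ability to resolve close frequencies).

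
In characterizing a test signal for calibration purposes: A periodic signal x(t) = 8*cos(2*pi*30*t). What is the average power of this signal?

Average power of A*cos(wt) is A^2/2.
P = 8^2 / 2 = 64/2 = 32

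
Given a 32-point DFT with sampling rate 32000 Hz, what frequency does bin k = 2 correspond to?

The frequency of DFT bin k is: f_k = k * f_s / N
f_2 = 2 * 32000 / 32 = 2000 Hz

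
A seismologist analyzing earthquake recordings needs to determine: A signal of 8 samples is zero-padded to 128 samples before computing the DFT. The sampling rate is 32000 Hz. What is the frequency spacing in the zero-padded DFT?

Original DFT: N = 8, resolution = f_s/N = 32000/8 = 4000 Hz
Zero-padded DFT: N = 128, resolution = f_s/N = 32000/128 = 250 Hz
Zero-padding interpolates the spectrum (finer frequency grid)
but does NOT improve the true spectral resolution (ability to resolve close frequencies).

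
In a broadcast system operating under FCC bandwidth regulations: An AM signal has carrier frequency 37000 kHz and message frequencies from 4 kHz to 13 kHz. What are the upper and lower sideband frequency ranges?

Upper sideband (USB) = fc + [fm_low, fm_high] = 37000 + [4, 13] = [37004, 37013] kHz
Lower sideband (LSB) = fc - [fm_high, fm_low] = 37000 - [13, 4] = [36987, 36996] kHz
Total occupied spectrum: 36987 kHz to 37013 kHz (plus carrier at 37000 kHz)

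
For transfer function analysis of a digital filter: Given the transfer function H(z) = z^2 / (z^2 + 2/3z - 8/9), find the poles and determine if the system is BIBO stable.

Poles are roots of the denominator: z^2 + 2/3z - 8/9 = 0.
Quadratic formula: z = [-(2/3) +/- sqrt((2/3)^2 - 4*(-8/9))] / 2
Discriminant = 4/9 + 32/9 = 4; sqrt = 2.
z = (-2/3 +/- 2) / 2 => z = 2/3 or z = -4/3.
|p1| = 4/3, |p2| = 2/3.
For BIBO stability, all poles must lie inside the unit circle (|p| < 1).
System is UNSTABLE since at least one |p| >= 1.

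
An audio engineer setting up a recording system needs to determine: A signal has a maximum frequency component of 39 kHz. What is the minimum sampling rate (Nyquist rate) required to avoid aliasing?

By the Nyquist-Shannon sampling theorem,
the minimum sampling rate (Nyquist rate) must be at least 2 * f_max.
Nyquist rate = 2 * 39 kHz = 78 kHz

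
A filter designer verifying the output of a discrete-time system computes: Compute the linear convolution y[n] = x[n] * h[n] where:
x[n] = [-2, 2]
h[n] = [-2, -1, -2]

y[n] = sum_k x[k]*h[n-k]. Output length = len(x) + len(h) - 1 = 2 + 3 - 1 = 4.
y[0] = -2*-2 = 4
y[1] = 2*-2 + -2*-1 = -2
y[2] = 2*-1 + -2*-2 = 2
y[3] = 2*-2 = -4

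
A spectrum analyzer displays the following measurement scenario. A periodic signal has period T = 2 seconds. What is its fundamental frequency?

The fundamental frequency is the reciprocal of the period.
f = 1/T = 1/(2) = 1/2 Hz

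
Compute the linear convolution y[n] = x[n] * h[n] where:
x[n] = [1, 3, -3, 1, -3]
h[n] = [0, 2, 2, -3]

y[n] = sum_k x[k]*h[n-k]. Output length = len(x) + len(h) - 1 = 5 + 4 - 1 = 8.
y[0] = 1*0 = 0
y[1] = 3*0 + 1*2 = 2
y[2] = -3*0 + 3*2 + 1*2 = 8
y[3] = 1*0 + -3*2 + 3*2 + 1*-3 = -3
y[4] = -3*0 + 1*2 + -3*2 + 3*-3 = -13
y[5] = -3*2 + 1*2 + -3*-3 = 5
y[6] = -3*2 + 1*-3 = -9
y[7] = -3*-3 = 9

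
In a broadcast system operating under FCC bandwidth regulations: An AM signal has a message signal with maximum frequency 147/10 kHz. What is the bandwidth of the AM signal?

In AM (double-sideband), the bandwidth is twice the message frequency.
BW = 2 * f_m = 2 * 147/10 kHz = 147/5 kHz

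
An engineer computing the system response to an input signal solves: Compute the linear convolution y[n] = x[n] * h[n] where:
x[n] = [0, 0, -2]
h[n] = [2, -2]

y[n] = sum_k x[k]*h[n-k]. Output length = len(x) + len(h) - 1 = 3 + 2 - 1 = 4.
y[0] = 0*2 = 0
y[1] = 0*2 + 0*-2 = 0
y[2] = -2*2 + 0*-2 = -4
y[3] = -2*-2 = 4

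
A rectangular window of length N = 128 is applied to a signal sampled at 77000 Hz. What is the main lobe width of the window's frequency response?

For a rectangular window of length N,
the main lobe width in frequency is 2*f_s/N.
= 2*77000/128 = 9625/8 Hz
This determines the minimum frequency separation for resolving two sinusoids.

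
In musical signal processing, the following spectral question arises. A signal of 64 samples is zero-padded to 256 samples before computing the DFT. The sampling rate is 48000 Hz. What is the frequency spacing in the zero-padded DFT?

Original DFT: N = 64, resolution = f_s/N = 48000/64 = 750 Hz
Zero-padded DFT: N = 256, resolution = f_s/N = 48000/256 = 375/2 Hz
Zero-padding interpolates the spectrum (finer frequency grid)
but does NOT improve the true spectral resolution (ability to resolve close frequencies).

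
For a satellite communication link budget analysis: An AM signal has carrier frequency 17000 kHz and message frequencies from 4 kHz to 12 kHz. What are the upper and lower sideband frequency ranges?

Upper sideband (USB) = fc + [fm_low, fm_high] = 17000 + [4, 12] = [17004, 17012] kHz
Lower sideband (LSB) = fc - [fm_high, fm_low] = 17000 - [12, 4] = [16988, 16996] kHz
Total occupied spectrum: 16988 kHz to 17012 kHz (plus carrier at 17000 kHz)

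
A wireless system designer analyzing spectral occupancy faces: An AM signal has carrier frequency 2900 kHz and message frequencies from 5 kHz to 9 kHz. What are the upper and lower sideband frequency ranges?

Upper sideband (USB) = fc + [fm_low, fm_high] = 2900 + [5, 9] = [2905, 2909] kHz
Lower sideband (LSB) = fc - [fm_high, fm_low] = 2900 - [9, 5] = [2891, 2895] kHz
Total occupied spectrum: 2891 kHz to 2909 kHz (plus carrier at 2900 kHz)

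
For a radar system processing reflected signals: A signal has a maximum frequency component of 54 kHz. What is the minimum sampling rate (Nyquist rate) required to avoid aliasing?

By the Nyquist-Shannon sampling theorem,
the minimum sampling rate (Nyquist rate) must be at least 2 * f_max.
Nyquist rate = 2 * 54 kHz = 108 kHz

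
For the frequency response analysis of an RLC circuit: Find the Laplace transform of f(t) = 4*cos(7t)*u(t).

Standard pair: cos(wt)*u(t) <-> s/(s^2+w^2)
With w = 7: L{4*cos(7t)*u(t)} = 4s/(s^2+49)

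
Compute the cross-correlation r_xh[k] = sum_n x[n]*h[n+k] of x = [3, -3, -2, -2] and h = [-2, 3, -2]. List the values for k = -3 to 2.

Both sequences indexed from 0 and zero outside their support.
Lags with overlap: k = -3 to 2.
  r_xh[-3] = x[3]*h[0] = 4
  r_xh[-2] = x[2]*h[0] + x[3]*h[1] = -2
  r_xh[-1] = x[1]*h[0] + x[2]*h[1] + x[3]*h[2] = 4
  r_xh[0] = x[0]*h[0] + x[1]*h[1] + x[2]*h[2] = -11
  r_xh[1] = x[0]*h[1] + x[1]*h[2] = 15
  r_xh[2] = x[0]*h[2] = -6
r_xh = [4, -2, 4, -11, 15, -6] (for k = -3, ..., 2)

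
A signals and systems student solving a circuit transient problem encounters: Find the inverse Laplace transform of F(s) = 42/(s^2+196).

Standard pair: w/(s^2+w^2) <-> sin(wt)*u(t)
Recognize w^2 = 196, so w = 14; numerator 42 = 3*14.
f(t) = 3*sin(14t)*u(t)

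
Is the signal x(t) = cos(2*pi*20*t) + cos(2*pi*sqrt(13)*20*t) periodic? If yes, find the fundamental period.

f1 = 20 Hz, f2 = 20*sqrt(13) Hz
Ratio f2/f1 = sqrt(13), which is irrational.
Since the frequency ratio is irrational, no common period exists.
The signal is not periodic.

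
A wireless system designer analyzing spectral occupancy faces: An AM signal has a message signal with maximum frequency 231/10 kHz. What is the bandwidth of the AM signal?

In AM (double-sideband), the bandwidth is twice the message frequency.
BW = 2 * f_m = 2 * 231/10 kHz = 231/5 kHz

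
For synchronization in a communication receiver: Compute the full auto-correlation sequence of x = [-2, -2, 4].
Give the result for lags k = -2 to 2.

r_xx[k] = sum_m x[m]*x[m+k], indexed from 0, for k = -2 to 2:
  r_xx[-2] = x[2]*x[0] = -8
  r_xx[-1] = x[1]*x[0] + x[2]*x[1] = -4
  r_xx[0] = x[0]*x[0] + x[1]*x[1] + x[2]*x[2] = 24
  r_xx[1] = x[0]*x[1] + x[1]*x[2] = -4
  r_xx[2] = x[0]*x[2] = -8
r_xx = [-8, -4, 24, -4, -8]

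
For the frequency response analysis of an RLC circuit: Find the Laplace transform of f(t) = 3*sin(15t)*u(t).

Standard pair: sin(wt)*u(t) <-> w/(s^2+w^2)
With w = 15: L{3*sin(15t)*u(t)} = 45/(s^2+225)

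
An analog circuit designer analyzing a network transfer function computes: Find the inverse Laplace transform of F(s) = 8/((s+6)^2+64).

Standard pair: w/((s+a)^2+w^2) <-> e^(-at)*sin(wt)*u(t)
With a=6, w=8: f(t) = e^(-6t)*sin(8t)*u(t)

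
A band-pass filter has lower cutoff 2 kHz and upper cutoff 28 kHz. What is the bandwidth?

Bandwidth = f_high - f_low
= 28 kHz - 2 kHz = 26 kHz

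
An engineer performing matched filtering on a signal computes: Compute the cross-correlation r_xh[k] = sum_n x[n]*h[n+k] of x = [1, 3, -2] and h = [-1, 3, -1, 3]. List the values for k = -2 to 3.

Both sequences indexed from 0 and zero outside their support.
Lags with overlap: k = -2 to 3.
  r_xh[-2] = x[2]*h[0] = 2
  r_xh[-1] = x[1]*h[0] + x[2]*h[1] = -9
  r_xh[0] = x[0]*h[0] + x[1]*h[1] + x[2]*h[2] = 10
  r_xh[1] = x[0]*h[1] + x[1]*h[2] + x[2]*h[3] = -6
  r_xh[2] = x[0]*h[2] + x[1]*h[3] = 8
  r_xh[3] = x[0]*h[3] = 3
r_xh = [2, -9, 10, -6, 8, 3] (for k = -2, ..., 3)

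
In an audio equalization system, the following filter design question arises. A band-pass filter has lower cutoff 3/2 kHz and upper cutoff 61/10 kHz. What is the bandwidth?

Bandwidth = f_high - f_low
= 61/10 kHz - 3/2 kHz = 23/5 kHz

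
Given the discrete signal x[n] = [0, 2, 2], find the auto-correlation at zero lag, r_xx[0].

The auto-correlation at zero lag r_xx[0] equals the signal energy.
r_xx[0] = sum of x[n]^2 = 0^2 + 2^2 + 2^2
= 0 + 4 + 4 = 8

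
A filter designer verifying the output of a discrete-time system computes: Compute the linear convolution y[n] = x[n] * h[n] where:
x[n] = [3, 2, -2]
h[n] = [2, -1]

y[n] = sum_k x[k]*h[n-k]. Output length = len(x) + len(h) - 1 = 3 + 2 - 1 = 4.
y[0] = 3*2 = 6
y[1] = 2*2 + 3*-1 = 1
y[2] = -2*2 + 2*-1 = -6
y[3] = -2*-1 = 2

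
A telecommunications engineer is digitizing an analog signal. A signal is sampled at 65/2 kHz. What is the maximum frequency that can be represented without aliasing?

The maximum frequency that can be represented without aliasing
is the Nyquist frequency: f_max = f_s / 2 = 65/2 kHz / 2 = 65/4 kHz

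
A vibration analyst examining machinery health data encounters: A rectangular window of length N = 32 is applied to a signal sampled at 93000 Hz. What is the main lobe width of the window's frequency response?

For a rectangular window of length N,
the main lobe width in frequency is 2*f_s/N.
= 2*93000/32 = 11625/2 Hz
This determines the minimum frequency separation for resolving two sinusoids.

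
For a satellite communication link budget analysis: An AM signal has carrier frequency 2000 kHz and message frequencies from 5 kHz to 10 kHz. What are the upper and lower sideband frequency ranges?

Upper sideband (USB) = fc + [fm_low, fm_high] = 2000 + [5, 10] = [2005, 2010] kHz
Lower sideband (LSB) = fc - [fm_high, fm_low] = 2000 - [10, 5] = [1990, 1995] kHz
Total occupied spectrum: 1990 kHz to 2010 kHz (plus carrier at 2000 kHz)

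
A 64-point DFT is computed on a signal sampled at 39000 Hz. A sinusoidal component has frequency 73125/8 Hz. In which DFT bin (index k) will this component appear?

DFT frequency resolution = f_s/N = 39000/64 = 4875/8 Hz
Bin index k = f_signal / resolution = 73125/8 / 4875/8 = 15
The signal frequency 73125/8 Hz falls in DFT bin k = 15.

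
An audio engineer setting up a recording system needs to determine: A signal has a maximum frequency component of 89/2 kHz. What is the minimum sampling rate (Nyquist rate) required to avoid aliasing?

By the Nyquist-Shannon sampling theorem,
the minimum sampling rate (Nyquist rate) must be at least 2 * f_max.
Nyquist rate = 2 * 89/2 kHz = 89 kHz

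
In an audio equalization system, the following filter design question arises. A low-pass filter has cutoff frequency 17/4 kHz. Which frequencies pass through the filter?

A low-pass filter passes all frequencies below the cutoff frequency 17/4 kHz and attenuates higher frequencies.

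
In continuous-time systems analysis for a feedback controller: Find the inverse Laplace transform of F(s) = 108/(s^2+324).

Standard pair: w/(s^2+w^2) <-> sin(wt)*u(t)
Recognize w^2 = 324, so w = 18; numerator 108 = 6*18.
f(t) = 6*sin(18t)*u(t)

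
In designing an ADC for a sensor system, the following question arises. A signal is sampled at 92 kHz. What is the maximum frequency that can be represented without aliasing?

The maximum frequency that can be represented without aliasing
is the Nyquist frequency: f_max = f_s / 2 = 92 kHz / 2 = 46 kHz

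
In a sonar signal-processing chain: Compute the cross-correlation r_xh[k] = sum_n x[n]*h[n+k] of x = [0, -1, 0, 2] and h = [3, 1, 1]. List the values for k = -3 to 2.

Both sequences indexed from 0 and zero outside their support.
Lags with overlap: k = -3 to 2.
  r_xh[-3] = x[3]*h[0] = 6
  r_xh[-2] = x[2]*h[0] + x[3]*h[1] = 2
  r_xh[-1] = x[1]*h[0] + x[2]*h[1] + x[3]*h[2] = -1
  r_xh[0] = x[0]*h[0] + x[1]*h[1] + x[2]*h[2] = -1
  r_xh[1] = x[0]*h[1] + x[1]*h[2] = -1
  r_xh[2] = x[0]*h[2] = 0
r_xh = [6, 2, -1, -1, -1, 0] (for k = -3, ..., 2)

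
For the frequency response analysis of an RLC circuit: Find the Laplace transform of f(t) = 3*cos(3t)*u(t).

Standard pair: cos(wt)*u(t) <-> s/(s^2+w^2)
With w = 3: L{3*cos(3t)*u(t)} = 3s/(s^2+9)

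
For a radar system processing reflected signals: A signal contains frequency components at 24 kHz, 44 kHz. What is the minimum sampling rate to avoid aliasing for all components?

The highest frequency component is f_max = 44 kHz.
Nyquist rate = 2 * f_max = 2 * 44 kHz = 88 kHz.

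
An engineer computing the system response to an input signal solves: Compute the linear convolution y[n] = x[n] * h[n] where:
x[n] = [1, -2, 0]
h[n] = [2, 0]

y[n] = sum_k x[k]*h[n-k]. Output length = len(x) + len(h) - 1 = 3 + 2 - 1 = 4.
y[0] = 1*2 = 2
y[1] = -2*2 + 1*0 = -4
y[2] = 0*2 + -2*0 = 0
y[3] = 0*0 = 0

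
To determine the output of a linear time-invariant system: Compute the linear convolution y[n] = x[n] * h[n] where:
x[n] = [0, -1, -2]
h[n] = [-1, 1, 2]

y[n] = sum_k x[k]*h[n-k]. Output length = len(x) + len(h) - 1 = 3 + 3 - 1 = 5.
y[0] = 0*-1 = 0
y[1] = -1*-1 + 0*1 = 1
y[2] = -2*-1 + -1*1 + 0*2 = 1
y[3] = -2*1 + -1*2 = -4
y[4] = -2*2 = -4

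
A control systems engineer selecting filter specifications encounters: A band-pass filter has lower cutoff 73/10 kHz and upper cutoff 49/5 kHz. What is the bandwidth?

Bandwidth = f_high - f_low
= 49/5 kHz - 73/10 kHz = 5/2 kHz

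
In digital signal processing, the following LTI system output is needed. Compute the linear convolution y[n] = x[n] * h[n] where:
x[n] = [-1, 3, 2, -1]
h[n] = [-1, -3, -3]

y[n] = sum_k x[k]*h[n-k]. Output length = len(x) + len(h) - 1 = 4 + 3 - 1 = 6.
y[0] = -1*-1 = 1
y[1] = 3*-1 + -1*-3 = 0
y[2] = 2*-1 + 3*-3 + -1*-3 = -8
y[3] = -1*-1 + 2*-3 + 3*-3 = -14
y[4] = -1*-3 + 2*-3 = -3
y[5] = -1*-3 = 3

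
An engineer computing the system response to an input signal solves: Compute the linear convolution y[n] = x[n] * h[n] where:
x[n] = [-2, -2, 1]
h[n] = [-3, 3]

y[n] = sum_k x[k]*h[n-k]. Output length = len(x) + len(h) - 1 = 3 + 2 - 1 = 4.
y[0] = -2*-3 = 6
y[1] = -2*-3 + -2*3 = 0
y[2] = 1*-3 + -2*3 = -9
y[3] = 1*3 = 3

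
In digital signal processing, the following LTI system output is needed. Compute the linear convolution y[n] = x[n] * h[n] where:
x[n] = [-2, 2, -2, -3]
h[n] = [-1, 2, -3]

y[n] = sum_k x[k]*h[n-k]. Output length = len(x) + len(h) - 1 = 4 + 3 - 1 = 6.
y[0] = -2*-1 = 2
y[1] = 2*-1 + -2*2 = -6
y[2] = -2*-1 + 2*2 + -2*-3 = 12
y[3] = -3*-1 + -2*2 + 2*-3 = -7
y[4] = -3*2 + -2*-3 = 0
y[5] = -3*-3 = 9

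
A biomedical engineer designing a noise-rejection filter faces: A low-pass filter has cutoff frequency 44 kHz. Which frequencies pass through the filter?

A low-pass filter passes all frequencies below the cutoff frequency 44 kHz and attenuates higher frequencies.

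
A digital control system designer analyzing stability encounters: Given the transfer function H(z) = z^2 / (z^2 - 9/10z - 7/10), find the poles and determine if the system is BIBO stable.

Poles are roots of the denominator: z^2 - 9/10z - 7/10 = 0.
Quadratic formula: z = [-(-9/10) +/- sqrt((-9/10)^2 - 4*(-7/10))] / 2
Discriminant = 81/100 + 14/5 = 361/100; sqrt = 19/10.
z = (9/10 +/- 19/10) / 2 => z = 7/5 or z = -1/2.
|p1| = 7/5, |p2| = 1/2.
For BIBO stability, all poles must lie inside the unit circle (|p| < 1).
System is UNSTABLE since at least one |p| >= 1.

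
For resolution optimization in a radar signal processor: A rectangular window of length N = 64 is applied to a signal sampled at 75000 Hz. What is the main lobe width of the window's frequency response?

For a rectangular window of length N,
the main lobe width in frequency is 2*f_s/N.
= 2*75000/64 = 9375/4 Hz
This determines the minimum frequency separation for resolving two sinusoids.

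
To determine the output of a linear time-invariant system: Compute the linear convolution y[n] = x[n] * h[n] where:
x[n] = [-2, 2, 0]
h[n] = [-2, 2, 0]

y[n] = sum_k x[k]*h[n-k]. Output length = len(x) + len(h) - 1 = 3 + 3 - 1 = 5.
y[0] = -2*-2 = 4
y[1] = 2*-2 + -2*2 = -8
y[2] = 0*-2 + 2*2 + -2*0 = 4
y[3] = 0*2 + 2*0 = 0
y[4] = 0*0 = 0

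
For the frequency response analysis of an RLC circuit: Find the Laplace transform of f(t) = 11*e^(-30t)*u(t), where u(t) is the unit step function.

Standard Laplace transform pair:
e^(-at)*u(t) <-> 1/(s+a)
With a = 30: L{11*e^(-30t)*u(t)} = 11/(s+30), ROC: Re(s) > -30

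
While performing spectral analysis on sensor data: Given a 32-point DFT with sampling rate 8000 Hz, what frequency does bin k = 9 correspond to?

The frequency of DFT bin k is: f_k = k * f_s / N
f_9 = 9 * 8000 / 32 = 2250 Hz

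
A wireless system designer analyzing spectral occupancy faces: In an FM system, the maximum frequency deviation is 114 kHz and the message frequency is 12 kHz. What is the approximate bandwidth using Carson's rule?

Carson's rule: BW = 2*(delta_f + f_m)
= 2*(114 + 12) kHz = 252 kHz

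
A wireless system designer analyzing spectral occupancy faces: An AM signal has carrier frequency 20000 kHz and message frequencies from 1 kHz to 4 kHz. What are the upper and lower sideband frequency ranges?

Upper sideband (USB) = fc + [fm_low, fm_high] = 20000 + [1, 4] = [20001, 20004] kHz
Lower sideband (LSB) = fc - [fm_high, fm_low] = 20000 - [4, 1] = [19996, 19999] kHz
Total occupied spectrum: 19996 kHz to 20004 kHz (plus carrier at 20000 kHz)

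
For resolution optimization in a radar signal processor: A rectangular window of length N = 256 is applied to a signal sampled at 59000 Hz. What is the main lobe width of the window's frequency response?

For a rectangular window of length N,
the main lobe width in frequency is 2*f_s/N.
= 2*59000/256 = 7375/16 Hz
This determines the minimum frequency separation for resolving two sinusoids.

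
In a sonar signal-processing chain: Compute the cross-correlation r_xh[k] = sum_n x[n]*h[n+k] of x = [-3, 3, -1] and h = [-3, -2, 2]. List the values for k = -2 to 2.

Both sequences indexed from 0 and zero outside their support.
Lags with overlap: k = -2 to 2.
  r_xh[-2] = x[2]*h[0] = 3
  r_xh[-1] = x[1]*h[0] + x[2]*h[1] = -7
  r_xh[0] = x[0]*h[0] + x[1]*h[1] + x[2]*h[2] = 1
  r_xh[1] = x[0]*h[1] + x[1]*h[2] = 12
  r_xh[2] = x[0]*h[2] = -6
r_xh = [3, -7, 1, 12, -6] (for k = -2, ..., 2)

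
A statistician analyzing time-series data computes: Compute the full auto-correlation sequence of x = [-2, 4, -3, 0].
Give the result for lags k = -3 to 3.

r_xx[k] = sum_m x[m]*x[m+k], indexed from 0, for k = -3 to 3:
  r_xx[-3] = x[3]*x[0] = 0
  r_xx[-2] = x[2]*x[0] + x[3]*x[1] = 6
  r_xx[-1] = x[1]*x[0] + x[2]*x[1] + x[3]*x[2] = -20
  r_xx[0] = x[0]*x[0] + x[1]*x[1] + x[2]*x[2] + x[3]*x[3] = 29
  r_xx[1] = x[0]*x[1] + x[1]*x[2] + x[2]*x[3] = -20
  r_xx[2] = x[0]*x[2] + x[1]*x[3] = 6
  r_xx[3] = x[0]*x[3] = 0
r_xx = [0, 6, -20, 29, -20, 6, 0]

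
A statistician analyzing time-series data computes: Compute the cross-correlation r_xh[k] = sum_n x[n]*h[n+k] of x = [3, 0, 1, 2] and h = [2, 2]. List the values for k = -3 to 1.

Both sequences indexed from 0 and zero outside their support.
Lags with overlap: k = -3 to 1.
  r_xh[-3] = x[3]*h[0] = 4
  r_xh[-2] = x[2]*h[0] + x[3]*h[1] = 6
  r_xh[-1] = x[1]*h[0] + x[2]*h[1] = 2
  r_xh[0] = x[0]*h[0] + x[1]*h[1] = 6
  r_xh[1] = x[0]*h[1] = 6
r_xh = [4, 6, 2, 6, 6] (for k = -3, ..., 1)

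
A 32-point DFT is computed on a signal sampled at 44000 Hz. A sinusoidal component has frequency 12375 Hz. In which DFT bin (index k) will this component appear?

DFT frequency resolution = f_s/N = 44000/32 = 1375 Hz
Bin index k = f_signal / resolution = 12375 / 1375 = 9
The signal frequency 12375 Hz falls in DFT bin k = 9.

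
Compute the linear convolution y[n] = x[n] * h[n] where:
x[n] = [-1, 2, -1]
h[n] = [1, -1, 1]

y[n] = sum_k x[k]*h[n-k]. Output length = len(x) + len(h) - 1 = 3 + 3 - 1 = 5.
y[0] = -1*1 = -1
y[1] = 2*1 + -1*-1 = 3
y[2] = -1*1 + 2*-1 + -1*1 = -4
y[3] = -1*-1 + 2*1 = 3
y[4] = -1*1 = -1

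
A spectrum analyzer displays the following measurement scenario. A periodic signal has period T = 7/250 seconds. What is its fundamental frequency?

The fundamental frequency is the reciprocal of the period.
f = 1/T = 1/(7/250) = 250/7 Hz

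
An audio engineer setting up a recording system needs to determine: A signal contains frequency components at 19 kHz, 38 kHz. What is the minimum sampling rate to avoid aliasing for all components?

The highest frequency component is f_max = 38 kHz.
Nyquist rate = 2 * f_max = 2 * 38 kHz = 76 kHz.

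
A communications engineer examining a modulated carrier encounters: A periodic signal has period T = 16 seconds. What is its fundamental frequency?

The fundamental frequency is the reciprocal of the period.
f = 1/T = 1/(16) = 1/16 Hz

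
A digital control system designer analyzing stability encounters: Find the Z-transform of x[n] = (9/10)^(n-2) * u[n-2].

Time-shifting property: if X(z) = Z{x[n]}, then Z{x[n-d]} = z^(-d) * X(z)
X(z) = z/(z - 9/10) for x[n] = (9/10)^n * u[n]
Z{x[n-2]} = z^(-2) * z/(z - 9/10) = z^(-1)/(z - 9/10)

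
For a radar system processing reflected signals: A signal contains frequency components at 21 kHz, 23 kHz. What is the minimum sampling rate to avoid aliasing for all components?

The highest frequency component is f_max = 23 kHz.
Nyquist rate = 2 * f_max = 2 * 23 kHz = 46 kHz.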